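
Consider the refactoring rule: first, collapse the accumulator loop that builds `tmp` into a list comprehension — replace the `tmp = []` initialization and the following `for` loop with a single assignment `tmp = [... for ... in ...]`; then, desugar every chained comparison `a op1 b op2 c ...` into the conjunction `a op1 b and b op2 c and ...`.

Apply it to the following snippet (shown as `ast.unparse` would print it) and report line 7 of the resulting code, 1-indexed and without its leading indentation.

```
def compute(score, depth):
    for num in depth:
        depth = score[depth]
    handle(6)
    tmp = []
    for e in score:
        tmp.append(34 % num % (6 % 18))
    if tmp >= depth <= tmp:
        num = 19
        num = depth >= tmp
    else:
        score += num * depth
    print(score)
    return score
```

Transformed code:
def compute(score, depth):
    for num in depth:
        depth = score[depth]
    handle(6)
    tmp = [34 % num % (6 % 18) for e in score]
    if tmp >= depth and depth <= tmp:
        num = 19
        num = depth >= tmp
    else:
        score += num * depth
    print(score)
    return score

num = 19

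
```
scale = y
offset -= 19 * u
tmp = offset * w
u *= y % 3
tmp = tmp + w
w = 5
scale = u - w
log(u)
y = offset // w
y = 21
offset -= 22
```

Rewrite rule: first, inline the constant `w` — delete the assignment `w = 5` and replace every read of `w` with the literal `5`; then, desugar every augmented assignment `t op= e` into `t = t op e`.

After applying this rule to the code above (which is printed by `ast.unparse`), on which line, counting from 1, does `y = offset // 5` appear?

8

Transformed code:
scale = y
offset = offset - 19 * u
tmp = offset * 5
u = u * (y % 3)
tmp = tmp + 5
scale = u - 5
log(u)
y = offset // 5
y = 21
offset = offset - 22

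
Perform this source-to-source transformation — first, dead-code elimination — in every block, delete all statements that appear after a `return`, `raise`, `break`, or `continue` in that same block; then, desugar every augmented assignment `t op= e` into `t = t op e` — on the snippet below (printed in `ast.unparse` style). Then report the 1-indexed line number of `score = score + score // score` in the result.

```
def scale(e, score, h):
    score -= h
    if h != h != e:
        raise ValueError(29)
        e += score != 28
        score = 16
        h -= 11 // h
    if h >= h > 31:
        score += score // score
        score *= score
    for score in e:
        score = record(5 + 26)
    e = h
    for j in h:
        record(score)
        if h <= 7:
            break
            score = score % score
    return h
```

6

Transformed code:
def scale(e, score, h):
    score = score - h
    if h != h != e:
        raise ValueError(29)
    if h >= h > 31:
        score = score + score // score
        score = score * score
    for score in e:
        score = record(5 + 26)
    e = h
    for j in h:
        record(score)
        if h <= 7:
            break
    return h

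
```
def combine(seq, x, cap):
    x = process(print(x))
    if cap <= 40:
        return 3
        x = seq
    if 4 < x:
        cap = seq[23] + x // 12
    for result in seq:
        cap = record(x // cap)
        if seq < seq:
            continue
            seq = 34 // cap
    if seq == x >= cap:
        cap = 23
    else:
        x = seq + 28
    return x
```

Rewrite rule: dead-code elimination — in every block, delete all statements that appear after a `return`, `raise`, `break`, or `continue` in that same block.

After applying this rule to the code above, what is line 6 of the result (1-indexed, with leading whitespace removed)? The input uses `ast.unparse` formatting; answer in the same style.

cap = seq[23] + x // 12

Transformed code:
def combine(seq, x, cap):
    x = process(print(x))
    if cap <= 40:
        return 3
    if 4 < x:
        cap = seq[23] + x // 12
    for result in seq:
        cap = record(x // cap)
        if seq < seq:
            continue
    if seq == x >= cap:
        cap = 23
    else:
        x = seq + 28
    return x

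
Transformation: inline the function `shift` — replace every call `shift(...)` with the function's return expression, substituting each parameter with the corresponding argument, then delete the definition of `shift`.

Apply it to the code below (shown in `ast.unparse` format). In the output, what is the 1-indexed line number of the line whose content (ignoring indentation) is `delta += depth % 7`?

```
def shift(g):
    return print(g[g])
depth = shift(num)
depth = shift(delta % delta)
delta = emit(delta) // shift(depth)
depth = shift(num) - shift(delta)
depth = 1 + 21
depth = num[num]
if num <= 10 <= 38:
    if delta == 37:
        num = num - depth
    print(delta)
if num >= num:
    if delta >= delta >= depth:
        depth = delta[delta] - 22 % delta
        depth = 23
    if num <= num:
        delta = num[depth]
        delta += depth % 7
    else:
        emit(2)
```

17

Transformed code:
depth = print(num[num])
depth = print((delta % delta)[delta % delta])
delta = emit(delta) // print(depth[depth])
depth = print(num[num]) - print(delta[delta])
depth = 1 + 21
depth = num[num]
if num <= 10 <= 38:
    if delta == 37:
        num = num - depth
    print(delta)
if num >= num:
    if delta >= delta >= depth:
        depth = delta[delta] - 22 % delta
        depth = 23
    if num <= num:
        delta = num[depth]
        delta += depth % 7
    else:
        emit(2)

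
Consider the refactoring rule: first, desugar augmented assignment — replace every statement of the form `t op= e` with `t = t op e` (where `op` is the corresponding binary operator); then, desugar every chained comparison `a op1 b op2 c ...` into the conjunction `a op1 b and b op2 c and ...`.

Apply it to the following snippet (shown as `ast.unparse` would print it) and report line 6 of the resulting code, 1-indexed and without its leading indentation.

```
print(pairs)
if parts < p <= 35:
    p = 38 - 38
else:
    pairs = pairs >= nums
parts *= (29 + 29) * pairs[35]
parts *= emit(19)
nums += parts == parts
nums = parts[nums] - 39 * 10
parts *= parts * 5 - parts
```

parts = parts * ((29 + 29) * pairs[35])

Transformed code:
print(pairs)
if parts < p and p <= 35:
    p = 38 - 38
else:
    pairs = pairs >= nums
parts = parts * ((29 + 29) * pairs[35])
parts = parts * emit(19)
nums = nums + (parts == parts)
nums = parts[nums] - 39 * 10
parts = parts * (parts * 5 - parts)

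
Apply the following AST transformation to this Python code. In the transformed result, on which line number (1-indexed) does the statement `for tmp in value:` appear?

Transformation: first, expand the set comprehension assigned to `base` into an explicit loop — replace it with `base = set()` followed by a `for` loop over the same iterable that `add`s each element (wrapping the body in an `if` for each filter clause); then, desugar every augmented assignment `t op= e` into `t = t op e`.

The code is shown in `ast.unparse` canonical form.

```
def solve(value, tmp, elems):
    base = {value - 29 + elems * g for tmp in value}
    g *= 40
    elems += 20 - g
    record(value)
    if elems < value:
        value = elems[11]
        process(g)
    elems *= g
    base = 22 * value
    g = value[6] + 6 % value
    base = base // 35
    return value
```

3

Transformed code:
def solve(value, tmp, elems):
    base = set()
    for tmp in value:
        base.add(value - 29 + elems * g)
    g = g * 40
    elems = elems + (20 - g)
    record(value)
    if elems < value:
        value = elems[11]
        process(g)
    elems = elems * g
    base = 22 * value
    g = value[6] + 6 % value
    base = base // 35
    return value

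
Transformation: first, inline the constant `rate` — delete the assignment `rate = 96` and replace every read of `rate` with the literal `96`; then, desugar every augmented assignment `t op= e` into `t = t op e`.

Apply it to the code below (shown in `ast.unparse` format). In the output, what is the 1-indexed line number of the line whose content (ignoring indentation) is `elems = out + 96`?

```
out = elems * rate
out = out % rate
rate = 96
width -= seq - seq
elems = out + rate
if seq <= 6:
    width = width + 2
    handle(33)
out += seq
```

Transformed code:
out = elems * 96
out = out % 96
width = width - (seq - seq)
elems = out + 96
if seq <= 6:
    width = width + 2
    handle(33)
out = out + seq

4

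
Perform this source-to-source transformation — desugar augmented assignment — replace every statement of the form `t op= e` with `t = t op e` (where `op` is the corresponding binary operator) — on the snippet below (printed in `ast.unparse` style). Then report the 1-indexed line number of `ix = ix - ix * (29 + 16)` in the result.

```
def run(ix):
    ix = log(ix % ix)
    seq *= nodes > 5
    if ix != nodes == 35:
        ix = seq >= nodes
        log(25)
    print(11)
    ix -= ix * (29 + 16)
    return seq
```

8

Transformed code:
def run(ix):
    ix = log(ix % ix)
    seq = seq * (nodes > 5)
    if ix != nodes == 35:
        ix = seq >= nodes
        log(25)
    print(11)
    ix = ix - ix * (29 + 16)
    return seq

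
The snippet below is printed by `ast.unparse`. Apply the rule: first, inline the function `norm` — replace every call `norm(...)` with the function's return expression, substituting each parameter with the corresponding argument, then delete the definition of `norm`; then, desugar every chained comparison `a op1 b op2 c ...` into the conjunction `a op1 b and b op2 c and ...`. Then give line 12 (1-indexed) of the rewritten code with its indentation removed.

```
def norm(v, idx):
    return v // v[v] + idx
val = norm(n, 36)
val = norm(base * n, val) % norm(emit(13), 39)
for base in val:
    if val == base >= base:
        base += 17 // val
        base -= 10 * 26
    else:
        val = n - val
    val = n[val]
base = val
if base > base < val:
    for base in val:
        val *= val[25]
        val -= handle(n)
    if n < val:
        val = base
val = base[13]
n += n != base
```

Transformed code:
val = n // n[n] + 36
val = (base * n // (base * n)[base * n] + val) % (emit(13) // emit(13)[emit(13)] + 39)
for base in val:
    if val == base and base >= base:
        base += 17 // val
        base -= 10 * 26
    else:
        val = n - val
    val = n[val]
base = val
if base > base and base < val:
    for base in val:
        val *= val[25]
        val -= handle(n)
    if n < val:
        val = base
val = base[13]
n += n != base

for base in val:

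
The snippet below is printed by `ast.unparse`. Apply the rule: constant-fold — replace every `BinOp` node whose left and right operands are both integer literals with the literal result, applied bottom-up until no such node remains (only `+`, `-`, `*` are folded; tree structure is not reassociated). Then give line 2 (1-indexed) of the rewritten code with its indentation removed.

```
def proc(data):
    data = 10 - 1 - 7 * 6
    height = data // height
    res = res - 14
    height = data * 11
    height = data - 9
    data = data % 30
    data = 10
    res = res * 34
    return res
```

data = -33

Transformed code:
def proc(data):
    data = -33
    height = data // height
    res = res - 14
    height = data * 11
    height = data - 9
    data = data % 30
    data = 10
    res = res * 34
    return res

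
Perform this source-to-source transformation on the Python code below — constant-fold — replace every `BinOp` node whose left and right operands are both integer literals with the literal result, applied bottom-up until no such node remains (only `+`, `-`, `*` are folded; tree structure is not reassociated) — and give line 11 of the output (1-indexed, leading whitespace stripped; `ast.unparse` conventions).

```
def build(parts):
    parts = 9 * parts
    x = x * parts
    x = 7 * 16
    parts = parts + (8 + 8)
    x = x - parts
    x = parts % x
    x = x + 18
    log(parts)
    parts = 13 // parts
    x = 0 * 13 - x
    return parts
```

Transformed code:
def build(parts):
    parts = 9 * parts
    x = x * parts
    x = 112
    parts = parts + 16
    x = x - parts
    x = parts % x
    x = x + 18
    log(parts)
    parts = 13 // parts
    x = 0 - x
    return parts

x = 0 - x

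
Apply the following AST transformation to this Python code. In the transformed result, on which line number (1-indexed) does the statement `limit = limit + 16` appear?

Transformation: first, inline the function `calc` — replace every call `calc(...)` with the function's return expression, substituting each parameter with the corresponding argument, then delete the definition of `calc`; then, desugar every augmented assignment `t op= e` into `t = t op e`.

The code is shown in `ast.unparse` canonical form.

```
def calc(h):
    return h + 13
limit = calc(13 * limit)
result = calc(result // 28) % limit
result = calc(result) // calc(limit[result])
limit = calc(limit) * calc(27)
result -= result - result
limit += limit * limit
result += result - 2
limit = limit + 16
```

8

Transformed code:
limit = 13 * limit + 13
result = (result // 28 + 13) % limit
result = (result + 13) // (limit[result] + 13)
limit = (limit + 13) * (27 + 13)
result = result - (result - result)
limit = limit + limit * limit
result = result + (result - 2)
limit = limit + 16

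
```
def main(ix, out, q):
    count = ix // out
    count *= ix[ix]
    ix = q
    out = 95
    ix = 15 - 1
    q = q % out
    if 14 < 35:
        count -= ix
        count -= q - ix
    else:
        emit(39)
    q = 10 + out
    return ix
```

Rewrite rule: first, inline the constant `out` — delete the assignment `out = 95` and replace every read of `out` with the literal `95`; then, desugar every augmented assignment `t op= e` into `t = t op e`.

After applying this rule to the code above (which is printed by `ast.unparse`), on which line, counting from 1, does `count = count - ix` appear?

Transformed code:
def main(ix, out, q):
    count = ix // 95
    count = count * ix[ix]
    ix = q
    ix = 15 - 1
    q = q % 95
    if 14 < 35:
        count = count - ix
        count = count - (q - ix)
    else:
        emit(39)
    q = 10 + 95
    return ix

8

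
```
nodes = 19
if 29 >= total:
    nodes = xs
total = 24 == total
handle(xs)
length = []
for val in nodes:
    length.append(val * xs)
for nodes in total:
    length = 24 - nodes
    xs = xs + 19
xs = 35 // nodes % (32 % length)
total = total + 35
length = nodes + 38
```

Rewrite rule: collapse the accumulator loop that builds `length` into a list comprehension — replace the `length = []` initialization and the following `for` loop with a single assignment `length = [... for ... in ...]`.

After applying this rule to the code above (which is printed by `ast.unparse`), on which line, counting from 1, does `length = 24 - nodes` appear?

8

Transformed code:
nodes = 19
if 29 >= total:
    nodes = xs
total = 24 == total
handle(xs)
length = [val * xs for val in nodes]
for nodes in total:
    length = 24 - nodes
    xs = xs + 19
xs = 35 // nodes % (32 % length)
total = total + 35
length = nodes + 38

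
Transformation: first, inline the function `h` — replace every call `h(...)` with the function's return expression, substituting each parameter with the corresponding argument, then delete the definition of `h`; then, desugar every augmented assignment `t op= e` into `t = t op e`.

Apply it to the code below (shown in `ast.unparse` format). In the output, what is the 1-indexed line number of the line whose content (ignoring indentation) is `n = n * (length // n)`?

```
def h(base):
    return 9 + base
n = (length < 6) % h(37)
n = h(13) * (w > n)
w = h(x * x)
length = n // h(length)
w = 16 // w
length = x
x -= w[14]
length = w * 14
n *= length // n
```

9

Transformed code:
n = (length < 6) % (9 + 37)
n = (9 + 13) * (w > n)
w = 9 + x * x
length = n // (9 + length)
w = 16 // w
length = x
x = x - w[14]
length = w * 14
n = n * (length // n)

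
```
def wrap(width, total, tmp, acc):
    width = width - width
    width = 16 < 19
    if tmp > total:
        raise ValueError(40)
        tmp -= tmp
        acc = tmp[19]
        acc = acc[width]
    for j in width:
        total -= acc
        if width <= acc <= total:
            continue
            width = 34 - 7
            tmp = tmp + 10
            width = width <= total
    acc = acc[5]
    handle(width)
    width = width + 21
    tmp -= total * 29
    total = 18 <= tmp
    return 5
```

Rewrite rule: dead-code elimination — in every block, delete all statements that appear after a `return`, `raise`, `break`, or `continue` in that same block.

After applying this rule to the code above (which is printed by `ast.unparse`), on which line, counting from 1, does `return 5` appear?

Transformed code:
def wrap(width, total, tmp, acc):
    width = width - width
    width = 16 < 19
    if tmp > total:
        raise ValueError(40)
    for j in width:
        total -= acc
        if width <= acc <= total:
            continue
    acc = acc[5]
    handle(width)
    width = width + 21
    tmp -= total * 29
    total = 18 <= tmp
    return 5

15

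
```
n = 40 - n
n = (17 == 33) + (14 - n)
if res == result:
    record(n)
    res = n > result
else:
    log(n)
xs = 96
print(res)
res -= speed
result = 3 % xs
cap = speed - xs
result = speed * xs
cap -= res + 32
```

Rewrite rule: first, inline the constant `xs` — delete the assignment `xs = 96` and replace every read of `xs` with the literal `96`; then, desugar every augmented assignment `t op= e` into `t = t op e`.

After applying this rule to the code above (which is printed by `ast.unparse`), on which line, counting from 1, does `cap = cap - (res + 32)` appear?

Transformed code:
n = 40 - n
n = (17 == 33) + (14 - n)
if res == result:
    record(n)
    res = n > result
else:
    log(n)
print(res)
res = res - speed
result = 3 % 96
cap = speed - 96
result = speed * 96
cap = cap - (res + 32)

13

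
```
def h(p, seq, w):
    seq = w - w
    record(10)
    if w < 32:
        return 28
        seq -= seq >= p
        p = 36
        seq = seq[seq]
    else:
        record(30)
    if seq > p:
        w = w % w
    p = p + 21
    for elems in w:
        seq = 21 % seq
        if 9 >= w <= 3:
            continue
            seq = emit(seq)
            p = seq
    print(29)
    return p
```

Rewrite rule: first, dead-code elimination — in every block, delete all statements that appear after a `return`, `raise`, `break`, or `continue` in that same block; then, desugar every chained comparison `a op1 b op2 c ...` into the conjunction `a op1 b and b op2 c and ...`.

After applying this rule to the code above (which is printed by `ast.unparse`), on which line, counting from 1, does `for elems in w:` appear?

11

Transformed code:
def h(p, seq, w):
    seq = w - w
    record(10)
    if w < 32:
        return 28
    else:
        record(30)
    if seq > p:
        w = w % w
    p = p + 21
    for elems in w:
        seq = 21 % seq
        if 9 >= w and w <= 3:
            continue
    print(29)
    return p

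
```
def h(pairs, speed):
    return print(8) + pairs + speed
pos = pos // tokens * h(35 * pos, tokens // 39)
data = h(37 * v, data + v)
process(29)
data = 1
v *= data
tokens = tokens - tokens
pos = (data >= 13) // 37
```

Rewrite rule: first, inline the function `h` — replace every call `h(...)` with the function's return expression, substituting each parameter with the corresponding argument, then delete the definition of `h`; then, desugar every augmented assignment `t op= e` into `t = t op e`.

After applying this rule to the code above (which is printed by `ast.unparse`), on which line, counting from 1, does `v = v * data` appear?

Transformed code:
pos = pos // tokens * (print(8) + 35 * pos + tokens // 39)
data = print(8) + 37 * v + (data + v)
process(29)
data = 1
v = v * data
tokens = tokens - tokens
pos = (data >= 13) // 37

5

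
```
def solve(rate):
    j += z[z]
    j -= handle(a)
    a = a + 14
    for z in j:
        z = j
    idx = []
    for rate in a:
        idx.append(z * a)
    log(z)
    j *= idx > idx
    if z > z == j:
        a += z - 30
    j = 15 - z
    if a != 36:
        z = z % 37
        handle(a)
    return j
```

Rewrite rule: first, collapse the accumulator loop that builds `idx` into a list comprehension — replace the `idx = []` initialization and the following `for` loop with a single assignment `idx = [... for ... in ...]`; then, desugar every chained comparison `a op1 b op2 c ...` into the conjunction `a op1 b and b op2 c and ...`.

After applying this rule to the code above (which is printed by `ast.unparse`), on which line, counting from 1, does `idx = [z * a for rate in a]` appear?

7

Transformed code:
def solve(rate):
    j += z[z]
    j -= handle(a)
    a = a + 14
    for z in j:
        z = j
    idx = [z * a for rate in a]
    log(z)
    j *= idx > idx
    if z > z and z == j:
        a += z - 30
    j = 15 - z
    if a != 36:
        z = z % 37
        handle(a)
    return j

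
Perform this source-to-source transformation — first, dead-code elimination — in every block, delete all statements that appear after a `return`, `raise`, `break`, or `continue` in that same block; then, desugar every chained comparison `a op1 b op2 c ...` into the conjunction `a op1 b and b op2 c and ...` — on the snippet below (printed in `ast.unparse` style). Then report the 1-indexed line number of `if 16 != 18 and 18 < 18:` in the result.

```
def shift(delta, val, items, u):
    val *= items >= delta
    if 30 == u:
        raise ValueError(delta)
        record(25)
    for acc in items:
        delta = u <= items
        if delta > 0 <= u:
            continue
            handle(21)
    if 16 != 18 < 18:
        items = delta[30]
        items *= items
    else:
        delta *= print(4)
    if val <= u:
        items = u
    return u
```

9

Transformed code:
def shift(delta, val, items, u):
    val *= items >= delta
    if 30 == u:
        raise ValueError(delta)
    for acc in items:
        delta = u <= items
        if delta > 0 and 0 <= u:
            continue
    if 16 != 18 and 18 < 18:
        items = delta[30]
        items *= items
    else:
        delta *= print(4)
    if val <= u:
        items = u
    return u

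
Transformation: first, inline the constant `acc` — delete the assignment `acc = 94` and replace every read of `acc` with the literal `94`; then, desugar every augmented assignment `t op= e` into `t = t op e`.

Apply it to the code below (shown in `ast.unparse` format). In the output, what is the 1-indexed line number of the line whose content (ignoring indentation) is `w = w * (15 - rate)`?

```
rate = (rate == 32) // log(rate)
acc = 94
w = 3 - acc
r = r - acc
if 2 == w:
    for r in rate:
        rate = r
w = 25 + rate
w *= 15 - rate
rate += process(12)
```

Transformed code:
rate = (rate == 32) // log(rate)
w = 3 - 94
r = r - 94
if 2 == w:
    for r in rate:
        rate = r
w = 25 + rate
w = w * (15 - rate)
rate = rate + process(12)

8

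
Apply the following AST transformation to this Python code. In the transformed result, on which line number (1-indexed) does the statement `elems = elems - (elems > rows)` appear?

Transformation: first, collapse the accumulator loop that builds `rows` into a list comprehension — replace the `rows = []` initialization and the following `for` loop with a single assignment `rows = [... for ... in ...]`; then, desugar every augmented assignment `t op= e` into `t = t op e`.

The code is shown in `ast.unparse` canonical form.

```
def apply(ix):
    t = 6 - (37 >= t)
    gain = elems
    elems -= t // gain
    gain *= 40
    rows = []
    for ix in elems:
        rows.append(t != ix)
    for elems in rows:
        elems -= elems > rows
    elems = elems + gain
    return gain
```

8

Transformed code:
def apply(ix):
    t = 6 - (37 >= t)
    gain = elems
    elems = elems - t // gain
    gain = gain * 40
    rows = [t != ix for ix in elems]
    for elems in rows:
        elems = elems - (elems > rows)
    elems = elems + gain
    return gain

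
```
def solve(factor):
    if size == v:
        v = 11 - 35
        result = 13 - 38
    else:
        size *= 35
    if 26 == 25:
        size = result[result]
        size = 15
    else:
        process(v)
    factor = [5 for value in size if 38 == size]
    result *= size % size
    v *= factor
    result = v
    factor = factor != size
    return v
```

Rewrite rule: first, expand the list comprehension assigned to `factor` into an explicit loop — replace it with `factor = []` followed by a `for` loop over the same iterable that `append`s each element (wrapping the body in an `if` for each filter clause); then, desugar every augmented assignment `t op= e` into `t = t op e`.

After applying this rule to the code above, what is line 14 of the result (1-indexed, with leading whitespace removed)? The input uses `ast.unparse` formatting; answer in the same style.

if 38 == size:

Transformed code:
def solve(factor):
    if size == v:
        v = 11 - 35
        result = 13 - 38
    else:
        size = size * 35
    if 26 == 25:
        size = result[result]
        size = 15
    else:
        process(v)
    factor = []
    for value in size:
        if 38 == size:
            factor.append(5)
    result = result * (size % size)
    v = v * factor
    result = v
    factor = factor != size
    return v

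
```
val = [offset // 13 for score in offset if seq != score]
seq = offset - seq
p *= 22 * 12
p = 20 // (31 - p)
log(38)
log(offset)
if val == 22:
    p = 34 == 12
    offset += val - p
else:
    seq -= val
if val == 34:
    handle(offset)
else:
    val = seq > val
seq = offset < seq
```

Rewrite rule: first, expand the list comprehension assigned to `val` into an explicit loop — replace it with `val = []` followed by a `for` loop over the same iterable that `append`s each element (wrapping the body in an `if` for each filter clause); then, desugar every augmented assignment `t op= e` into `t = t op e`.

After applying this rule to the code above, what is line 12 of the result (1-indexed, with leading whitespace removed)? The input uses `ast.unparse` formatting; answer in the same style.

offset = offset + (val - p)

Transformed code:
val = []
for score in offset:
    if seq != score:
        val.append(offset // 13)
seq = offset - seq
p = p * (22 * 12)
p = 20 // (31 - p)
log(38)
log(offset)
if val == 22:
    p = 34 == 12
    offset = offset + (val - p)
else:
    seq = seq - val
if val == 34:
    handle(offset)
else:
    val = seq > val
seq = offset < seq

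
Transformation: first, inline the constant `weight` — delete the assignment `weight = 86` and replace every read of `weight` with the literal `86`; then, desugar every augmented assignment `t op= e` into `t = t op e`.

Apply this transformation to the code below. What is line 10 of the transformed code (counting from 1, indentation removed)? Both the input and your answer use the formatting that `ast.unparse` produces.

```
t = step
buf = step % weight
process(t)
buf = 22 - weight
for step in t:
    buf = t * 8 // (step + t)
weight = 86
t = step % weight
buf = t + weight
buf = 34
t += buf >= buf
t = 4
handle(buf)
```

t = t + (buf >= buf)

Transformed code:
t = step
buf = step % 86
process(t)
buf = 22 - 86
for step in t:
    buf = t * 8 // (step + t)
t = step % 86
buf = t + 86
buf = 34
t = t + (buf >= buf)
t = 4
handle(buf)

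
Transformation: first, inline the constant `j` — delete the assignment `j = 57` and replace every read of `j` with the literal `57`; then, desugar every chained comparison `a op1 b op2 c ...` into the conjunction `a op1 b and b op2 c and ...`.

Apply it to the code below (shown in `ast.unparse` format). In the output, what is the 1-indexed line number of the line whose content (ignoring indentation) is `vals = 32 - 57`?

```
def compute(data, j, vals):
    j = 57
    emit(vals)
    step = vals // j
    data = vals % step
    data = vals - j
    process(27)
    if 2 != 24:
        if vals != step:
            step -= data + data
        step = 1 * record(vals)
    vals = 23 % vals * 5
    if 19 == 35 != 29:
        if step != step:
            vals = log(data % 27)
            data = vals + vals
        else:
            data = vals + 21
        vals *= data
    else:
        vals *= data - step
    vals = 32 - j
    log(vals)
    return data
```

21

Transformed code:
def compute(data, j, vals):
    emit(vals)
    step = vals // 57
    data = vals % step
    data = vals - 57
    process(27)
    if 2 != 24:
        if vals != step:
            step -= data + data
        step = 1 * record(vals)
    vals = 23 % vals * 5
    if 19 == 35 and 35 != 29:
        if step != step:
            vals = log(data % 27)
            data = vals + vals
        else:
            data = vals + 21
        vals *= data
    else:
        vals *= data - step
    vals = 32 - 57
    log(vals)
    return data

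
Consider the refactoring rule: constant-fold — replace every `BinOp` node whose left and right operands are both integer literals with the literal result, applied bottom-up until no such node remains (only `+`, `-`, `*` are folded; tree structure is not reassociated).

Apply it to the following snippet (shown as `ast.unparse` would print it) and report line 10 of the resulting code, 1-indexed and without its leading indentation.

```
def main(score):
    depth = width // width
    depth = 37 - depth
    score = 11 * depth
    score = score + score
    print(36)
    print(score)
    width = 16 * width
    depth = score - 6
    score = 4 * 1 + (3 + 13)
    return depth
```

Transformed code:
def main(score):
    depth = width // width
    depth = 37 - depth
    score = 11 * depth
    score = score + score
    print(36)
    print(score)
    width = 16 * width
    depth = score - 6
    score = 20
    return depth

score = 20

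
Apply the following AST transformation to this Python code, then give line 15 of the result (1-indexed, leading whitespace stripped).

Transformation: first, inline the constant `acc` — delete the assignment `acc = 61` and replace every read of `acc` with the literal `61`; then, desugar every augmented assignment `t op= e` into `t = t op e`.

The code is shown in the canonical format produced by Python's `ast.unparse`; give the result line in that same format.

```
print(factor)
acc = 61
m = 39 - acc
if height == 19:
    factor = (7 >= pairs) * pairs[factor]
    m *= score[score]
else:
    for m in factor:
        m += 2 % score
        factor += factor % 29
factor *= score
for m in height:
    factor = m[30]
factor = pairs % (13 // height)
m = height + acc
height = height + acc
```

Transformed code:
print(factor)
m = 39 - 61
if height == 19:
    factor = (7 >= pairs) * pairs[factor]
    m = m * score[score]
else:
    for m in factor:
        m = m + 2 % score
        factor = factor + factor % 29
factor = factor * score
for m in height:
    factor = m[30]
factor = pairs % (13 // height)
m = height + 61
height = height + 61

height = height + 61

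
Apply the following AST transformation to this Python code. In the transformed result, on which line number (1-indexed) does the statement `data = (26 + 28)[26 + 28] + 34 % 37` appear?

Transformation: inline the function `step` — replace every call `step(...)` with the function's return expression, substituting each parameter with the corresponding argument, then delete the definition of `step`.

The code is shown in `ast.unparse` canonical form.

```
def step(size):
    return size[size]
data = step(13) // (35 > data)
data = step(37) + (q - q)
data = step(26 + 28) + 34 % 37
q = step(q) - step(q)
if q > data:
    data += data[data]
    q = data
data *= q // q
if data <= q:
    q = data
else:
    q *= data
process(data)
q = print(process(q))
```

3

Transformed code:
data = 13[13] // (35 > data)
data = 37[37] + (q - q)
data = (26 + 28)[26 + 28] + 34 % 37
q = q[q] - q[q]
if q > data:
    data += data[data]
    q = data
data *= q // q
if data <= q:
    q = data
else:
    q *= data
process(data)
q = print(process(q))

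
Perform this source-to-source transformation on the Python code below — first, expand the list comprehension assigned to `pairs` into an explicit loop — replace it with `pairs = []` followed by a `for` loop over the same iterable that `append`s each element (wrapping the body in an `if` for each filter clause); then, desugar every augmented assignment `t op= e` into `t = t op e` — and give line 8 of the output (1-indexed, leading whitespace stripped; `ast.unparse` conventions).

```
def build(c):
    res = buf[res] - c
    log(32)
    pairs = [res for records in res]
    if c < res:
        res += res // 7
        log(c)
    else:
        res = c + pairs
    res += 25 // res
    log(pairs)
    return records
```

Transformed code:
def build(c):
    res = buf[res] - c
    log(32)
    pairs = []
    for records in res:
        pairs.append(res)
    if c < res:
        res = res + res // 7
        log(c)
    else:
        res = c + pairs
    res = res + 25 // res
    log(pairs)
    return records

res = res + res // 7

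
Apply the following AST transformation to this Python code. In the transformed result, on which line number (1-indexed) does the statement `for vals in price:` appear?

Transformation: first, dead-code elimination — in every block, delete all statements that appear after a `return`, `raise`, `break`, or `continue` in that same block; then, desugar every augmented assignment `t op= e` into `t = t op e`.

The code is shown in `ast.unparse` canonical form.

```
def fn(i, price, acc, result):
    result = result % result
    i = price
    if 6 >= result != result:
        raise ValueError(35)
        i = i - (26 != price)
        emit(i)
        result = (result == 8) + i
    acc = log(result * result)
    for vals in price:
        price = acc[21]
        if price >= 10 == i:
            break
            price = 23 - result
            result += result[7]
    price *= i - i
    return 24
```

Transformed code:
def fn(i, price, acc, result):
    result = result % result
    i = price
    if 6 >= result != result:
        raise ValueError(35)
    acc = log(result * result)
    for vals in price:
        price = acc[21]
        if price >= 10 == i:
            break
    price = price * (i - i)
    return 24

7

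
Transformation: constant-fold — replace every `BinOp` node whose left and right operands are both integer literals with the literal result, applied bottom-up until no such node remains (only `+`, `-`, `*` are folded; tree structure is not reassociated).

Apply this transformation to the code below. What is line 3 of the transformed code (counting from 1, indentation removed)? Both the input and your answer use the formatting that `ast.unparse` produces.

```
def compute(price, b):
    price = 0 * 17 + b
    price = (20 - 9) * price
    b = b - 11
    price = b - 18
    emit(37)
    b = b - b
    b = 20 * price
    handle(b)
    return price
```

Transformed code:
def compute(price, b):
    price = 0 + b
    price = 11 * price
    b = b - 11
    price = b - 18
    emit(37)
    b = b - b
    b = 20 * price
    handle(b)
    return price

price = 11 * price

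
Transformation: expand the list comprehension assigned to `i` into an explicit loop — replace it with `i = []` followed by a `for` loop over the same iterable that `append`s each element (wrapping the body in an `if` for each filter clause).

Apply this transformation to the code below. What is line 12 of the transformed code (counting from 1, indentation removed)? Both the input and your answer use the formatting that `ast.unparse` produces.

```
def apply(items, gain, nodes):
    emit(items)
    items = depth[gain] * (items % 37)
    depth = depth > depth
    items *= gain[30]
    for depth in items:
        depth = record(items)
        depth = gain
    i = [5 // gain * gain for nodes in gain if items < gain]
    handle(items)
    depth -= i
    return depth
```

Transformed code:
def apply(items, gain, nodes):
    emit(items)
    items = depth[gain] * (items % 37)
    depth = depth > depth
    items *= gain[30]
    for depth in items:
        depth = record(items)
        depth = gain
    i = []
    for nodes in gain:
        if items < gain:
            i.append(5 // gain * gain)
    handle(items)
    depth -= i
    return depth

i.append(5 // gain * gain)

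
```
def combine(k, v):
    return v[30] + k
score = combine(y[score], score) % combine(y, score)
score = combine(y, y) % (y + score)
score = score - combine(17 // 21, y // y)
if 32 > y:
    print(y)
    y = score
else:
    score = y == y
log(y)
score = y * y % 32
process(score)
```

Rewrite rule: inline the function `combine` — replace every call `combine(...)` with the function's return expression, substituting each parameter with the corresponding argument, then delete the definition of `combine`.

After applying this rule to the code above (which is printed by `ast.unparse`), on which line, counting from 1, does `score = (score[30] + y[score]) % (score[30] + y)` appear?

1

Transformed code:
score = (score[30] + y[score]) % (score[30] + y)
score = (y[30] + y) % (y + score)
score = score - ((y // y)[30] + 17 // 21)
if 32 > y:
    print(y)
    y = score
else:
    score = y == y
log(y)
score = y * y % 32
process(score)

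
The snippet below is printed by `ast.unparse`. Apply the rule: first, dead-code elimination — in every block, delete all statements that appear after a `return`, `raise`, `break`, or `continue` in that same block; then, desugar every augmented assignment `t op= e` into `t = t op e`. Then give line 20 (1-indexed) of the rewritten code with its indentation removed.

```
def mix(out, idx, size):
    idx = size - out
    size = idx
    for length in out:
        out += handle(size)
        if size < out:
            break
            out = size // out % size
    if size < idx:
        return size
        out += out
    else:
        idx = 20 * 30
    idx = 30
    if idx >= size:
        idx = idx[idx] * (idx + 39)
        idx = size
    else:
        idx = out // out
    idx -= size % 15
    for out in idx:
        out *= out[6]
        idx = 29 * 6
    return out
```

out = out * out[6]

Transformed code:
def mix(out, idx, size):
    idx = size - out
    size = idx
    for length in out:
        out = out + handle(size)
        if size < out:
            break
    if size < idx:
        return size
    else:
        idx = 20 * 30
    idx = 30
    if idx >= size:
        idx = idx[idx] * (idx + 39)
        idx = size
    else:
        idx = out // out
    idx = idx - size % 15
    for out in idx:
        out = out * out[6]
        idx = 29 * 6
    return out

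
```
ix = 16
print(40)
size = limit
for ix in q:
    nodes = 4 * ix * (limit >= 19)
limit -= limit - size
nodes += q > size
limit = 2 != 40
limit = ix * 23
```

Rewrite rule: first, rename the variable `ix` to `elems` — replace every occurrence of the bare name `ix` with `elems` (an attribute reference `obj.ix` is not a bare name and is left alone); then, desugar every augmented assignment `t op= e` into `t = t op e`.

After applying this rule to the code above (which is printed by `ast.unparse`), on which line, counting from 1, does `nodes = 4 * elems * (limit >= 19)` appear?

5

Transformed code:
elems = 16
print(40)
size = limit
for elems in q:
    nodes = 4 * elems * (limit >= 19)
limit = limit - (limit - size)
nodes = nodes + (q > size)
limit = 2 != 40
limit = elems * 23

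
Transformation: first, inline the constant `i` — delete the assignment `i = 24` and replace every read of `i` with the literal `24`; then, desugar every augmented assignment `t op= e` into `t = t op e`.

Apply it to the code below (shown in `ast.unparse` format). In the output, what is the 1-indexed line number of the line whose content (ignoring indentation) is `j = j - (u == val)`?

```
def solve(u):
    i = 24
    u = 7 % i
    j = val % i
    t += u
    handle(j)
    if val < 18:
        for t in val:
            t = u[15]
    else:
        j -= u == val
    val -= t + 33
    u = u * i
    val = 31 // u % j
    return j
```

Transformed code:
def solve(u):
    u = 7 % 24
    j = val % 24
    t = t + u
    handle(j)
    if val < 18:
        for t in val:
            t = u[15]
    else:
        j = j - (u == val)
    val = val - (t + 33)
    u = u * 24
    val = 31 // u % j
    return j

10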